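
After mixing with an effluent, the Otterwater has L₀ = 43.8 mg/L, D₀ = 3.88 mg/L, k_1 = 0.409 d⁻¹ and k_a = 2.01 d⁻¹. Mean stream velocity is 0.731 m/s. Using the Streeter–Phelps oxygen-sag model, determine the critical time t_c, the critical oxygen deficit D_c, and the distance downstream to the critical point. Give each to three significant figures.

t_c ≈ 0.729 d; D_c ≈ 6.62 mg/L; x_c ≈ 46.0 km

t_c = [1/(k_a−k_1)] ln[(k_a/k_1)(1 − D₀(k_a−k_1)/(k_1 L₀))]
= [1/(2.01−0.409)] ln[(2.01/0.409)(1 − 3.88×1.601/(0.409×43.8))]
= (1/1.601) ln[4.914 × 0.6532] = 0.6246 × ln(3.210) = 0.6246 × 1.166 = 0.7285 d.
L(t_c) = L₀ e^(−k_1 t_c) = 43.8 × 0.7423 = 32.51 mg/L, and at the critical point k_a D_c = k_1 L, so D_c = (0.409/2.01) × 32.51 = 6.616 mg/L.
x_c = v t_c = 0.731 m/s × 0.7285 d × 86400 s/d = 46010 m ≈ 46.0 km.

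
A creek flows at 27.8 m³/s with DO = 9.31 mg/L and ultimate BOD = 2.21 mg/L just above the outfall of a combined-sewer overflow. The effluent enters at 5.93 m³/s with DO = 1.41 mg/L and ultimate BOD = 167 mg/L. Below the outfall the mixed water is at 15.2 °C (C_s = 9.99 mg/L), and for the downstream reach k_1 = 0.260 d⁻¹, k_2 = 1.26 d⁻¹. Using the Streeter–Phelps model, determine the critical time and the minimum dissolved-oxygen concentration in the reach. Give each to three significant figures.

t_c ≈ 1.28 d; minimum DO ≈ 5.38 mg/L

Mixed DO = (27.8×9.31 + 5.93×1.41)/(27.8+5.93) = 267.2/33.73 = 7.921 mg/L.
Mixed L₀ = (27.8×2.21 + 5.93×167)/(33.73) = 1052/33.73 = 31.18 mg/L.
Initial deficit D₀ = C_s − DO₀ = 9.99 − 7.921 = 2.069 mg/L.
t_c = (1/1.000) ln[(1.26/0.260)(1 − 2.069×1.000/(0.260×31.18))] = 1.000 × ln(3.609) = 1.284 d.
D_c = (0.260/1.26) × 31.18 × e^(−0.260×1.284) = 0.2063 × 31.18 × 0.7163 = 4.609 mg/L.
Minimum DO = 9.99 − 4.609 = 5.381 mg/L.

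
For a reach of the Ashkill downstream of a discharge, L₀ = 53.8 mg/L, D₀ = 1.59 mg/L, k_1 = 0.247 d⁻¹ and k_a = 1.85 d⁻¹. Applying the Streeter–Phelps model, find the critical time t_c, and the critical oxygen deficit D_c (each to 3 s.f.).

At the critical point dD/dt = 0, so k_1 L₀ e^(−k_1 t) = k_a D. Substituting D(t) from the Streeter–Phelps equation and solving for t gives
t_c = ln[(k_a/k_1)(1 − D₀(k_a−k_1)/(k_1 L₀))] / (k_a−k_1).
Here k_a−k_1 = 1.603 d⁻¹ and 1 − D₀(k_a−k_1)/(k_1 L₀) = 1 − 1.59×1.603/(0.247×53.8) = 0.8082, so
t_c = ln(7.490 × 0.8082) / 1.603 = 1.801 / 1.603 = 1.123 d.
L(t_c) = L₀ e^(−k_1 t_c) = 53.8 × 0.7577 = 40.77 mg/L, and at the critical point k_a D_c = k_1 L, so D_c = (0.247/1.85) × 40.77 = 5.443 mg/L.

t_c ≈ 1.12 d; D_c ≈ 5.44 mg/L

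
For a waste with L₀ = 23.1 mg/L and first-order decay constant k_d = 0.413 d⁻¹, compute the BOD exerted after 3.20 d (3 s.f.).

y_t = L₀(1 − e^(−k_d t)) = 23.1 × (1 − e^(−0.413×3.20))
= 23.1 × (1 − 0.2667) = 23.1 × 0.7333 = 16.94 mg/L.

y ≈ 16.9 mg/L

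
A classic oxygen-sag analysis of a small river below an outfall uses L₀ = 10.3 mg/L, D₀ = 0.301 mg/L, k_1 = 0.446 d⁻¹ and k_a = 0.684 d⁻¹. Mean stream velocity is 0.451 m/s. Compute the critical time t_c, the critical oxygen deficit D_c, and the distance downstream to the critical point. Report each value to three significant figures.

With k_a/k_1 = 1.534 and 1 − D₀(k_a−k_1)/(k_1 L₀) = 0.9844,
t_c = ln(1.534 × 0.9844) / (0.684 − 0.446) = ln(1.510) / 0.2380 = 0.4119/0.2380 = 1.731 d.
L(t_c) = L₀ e^(−k_1 t_c) = 10.3 × 0.4621 = 4.760 mg/L, and at the critical point k_a D_c = k_1 L, so D_c = (0.446/0.684) × 4.760 = 3.104 mg/L.
x_c = v t_c = 0.451 m/s × 1.731 d × 86400 s/d = 67440 m ≈ 67.4 km.

t_c ≈ 1.73 d; D_c ≈ 3.10 mg/L; x_c ≈ 67.4 km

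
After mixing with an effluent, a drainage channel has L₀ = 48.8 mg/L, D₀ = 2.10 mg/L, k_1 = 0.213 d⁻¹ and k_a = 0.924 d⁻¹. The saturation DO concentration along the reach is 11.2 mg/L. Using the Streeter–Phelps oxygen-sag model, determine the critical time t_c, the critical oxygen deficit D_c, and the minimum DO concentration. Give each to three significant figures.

t_c ≈ 1.85 d; D_c ≈ 7.59 mg/L; min DO ≈ 3.61 mg/L

At the critical point dD/dt = 0, so k_1 L₀ e^(−k_1 t) = k_a D. Substituting D(t) from the Streeter–Phelps equation and solving for t gives
t_c = ln[(k_a/k_1)(1 − D₀(k_a−k_1)/(k_1 L₀))] / (k_a−k_1).
Here k_a−k_1 = 0.7110 d⁻¹ and 1 − D₀(k_a−k_1)/(k_1 L₀) = 1 − 2.10×0.7110/(0.213×48.8) = 0.8564, so
t_c = ln(4.338 × 0.8564) / 0.7110 = 1.312 / 0.7110 = 1.846 d.
L(t_c) = L₀ e^(−k_1 t_c) = 48.8 × 0.6749 = 32.94 mg/L, and at the critical point k_a D_c = k_1 L, so D_c = (0.213/0.924) × 32.94 = 7.592 mg/L.
Minimum DO = C_s − D_c = 11.2 − 7.592 = 3.608 mg/L.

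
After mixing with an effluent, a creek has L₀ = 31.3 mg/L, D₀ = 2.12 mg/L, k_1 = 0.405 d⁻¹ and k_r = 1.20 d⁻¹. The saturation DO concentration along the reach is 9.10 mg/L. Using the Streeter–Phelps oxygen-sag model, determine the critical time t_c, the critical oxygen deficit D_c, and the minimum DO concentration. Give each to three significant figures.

With k_r/k_1 = 2.963 and 1 − D₀(k_r−k_1)/(k_1 L₀) = 0.8670,
t_c = ln(2.963 × 0.8670) / (1.20 − 0.405) = ln(2.569) / 0.7950 = 0.9435/0.7950 = 1.187 d.
L(t_c) = L₀ e^(−k_1 t_c) = 31.3 × 0.6184 = 19.36 mg/L, and at the critical point k_r D_c = k_1 L, so D_c = (0.405/1.20) × 19.36 = 6.532 mg/L.
Minimum DO = C_s − D_c = 9.10 − 6.532 = 2.568 mg/L.

t_c ≈ 1.19 d; D_c ≈ 6.53 mg/L; min DO ≈ 2.57 mg/L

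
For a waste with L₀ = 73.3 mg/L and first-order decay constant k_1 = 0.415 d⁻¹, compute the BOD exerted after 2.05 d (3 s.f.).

y ≈ 42.0 mg/L

y_t = L₀(1 − e^(−k_1 t)) = 73.3 × (1 − e^(−0.415×2.05))
= 73.3 × (1 − 0.4271) = 73.3 × 0.5729 = 41.99 mg/L.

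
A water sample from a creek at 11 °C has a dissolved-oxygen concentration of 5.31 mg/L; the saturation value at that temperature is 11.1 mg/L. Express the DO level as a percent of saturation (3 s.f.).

% saturation = C/C_s × 100 = 5.31/11.1 × 100 = 47.8 %.

47.8 % saturation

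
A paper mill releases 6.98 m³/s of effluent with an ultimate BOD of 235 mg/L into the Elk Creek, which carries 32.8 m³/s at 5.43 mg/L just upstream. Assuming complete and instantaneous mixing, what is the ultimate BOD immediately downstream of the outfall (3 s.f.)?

45.7 mg/L

Flow-weighted mixing: C = (Q_r C_r + Q_w C_w)/(Q_r + Q_w)
= (32.8×5.43 + 6.98×235)/(32.8 + 6.98) = 1818/39.78 = 45.71 mg/L.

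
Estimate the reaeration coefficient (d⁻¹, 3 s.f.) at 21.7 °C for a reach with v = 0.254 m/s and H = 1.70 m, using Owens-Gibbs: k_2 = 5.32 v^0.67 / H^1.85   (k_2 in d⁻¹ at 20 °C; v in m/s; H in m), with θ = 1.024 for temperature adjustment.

k_2 ≈ 0.829 d⁻¹

k_2(20) = 5.32 × 0.254^0.67 / 1.70^1.85 = 5.32 × 0.3992 / 2.669 = 0.7958 d⁻¹.
k_2(21.7) = 0.7958 × 1.024^(21.7−20) = 0.7958 × 1.041 = 0.8286 d⁻¹.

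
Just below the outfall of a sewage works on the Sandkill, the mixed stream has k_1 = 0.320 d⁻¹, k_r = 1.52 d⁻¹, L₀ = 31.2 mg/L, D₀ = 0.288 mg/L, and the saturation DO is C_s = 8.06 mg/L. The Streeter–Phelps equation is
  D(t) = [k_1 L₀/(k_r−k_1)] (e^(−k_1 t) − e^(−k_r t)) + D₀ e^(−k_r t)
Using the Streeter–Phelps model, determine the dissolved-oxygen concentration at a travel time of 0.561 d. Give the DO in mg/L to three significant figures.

DO ≈ 4.53 mg/L

k_1 L₀/(k_r−k_1) = 0.320×31.2/(1.52−0.320) = 9.984/1.200 = 8.320 mg/L.
e^(−k_1 t) = e^(−0.320×0.5610) = 0.8357; e^(−k_r t) = e^(−1.52×0.5610) = 0.4263.
D = 8.320 × (0.8357 − 0.4263) + 0.288 × 0.4263 = 3.406 + 0.1228 = 3.529 mg/L.
DO = C_s − D = 8.06 − 3.529 = 4.531 mg/L.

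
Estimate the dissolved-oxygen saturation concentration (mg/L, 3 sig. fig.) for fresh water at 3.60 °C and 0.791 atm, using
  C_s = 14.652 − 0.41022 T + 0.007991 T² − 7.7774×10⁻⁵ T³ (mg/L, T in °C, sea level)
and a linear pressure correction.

At sea level: C_s = 14.652 − 0.41022×3.60 + 0.007991×3.60² − 7.7774×10⁻⁵×3.60³ = 13.28 mg/L.
Pressure correction: C_s' = 13.28 × 0.791 = 10.50 mg/L.

C_s ≈ 10.5 mg/L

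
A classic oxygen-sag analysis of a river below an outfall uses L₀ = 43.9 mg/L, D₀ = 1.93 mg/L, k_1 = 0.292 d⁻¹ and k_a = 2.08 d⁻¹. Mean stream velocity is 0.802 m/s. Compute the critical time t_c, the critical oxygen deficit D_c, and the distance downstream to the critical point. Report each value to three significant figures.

t_c ≈ 0.923 d; D_c ≈ 4.71 mg/L; x_c ≈ 63.9 km

t_c = [1/(k_a−k_1)] ln[(k_a/k_1)(1 − D₀(k_a−k_1)/(k_1 L₀))]
= [1/(2.08−0.292)] ln[(2.08/0.292)(1 − 1.93×1.788/(0.292×43.9))]
= (1/1.788) ln[7.123 × 0.7308] = 0.5593 × ln(5.206) = 0.5593 × 1.650 = 0.9227 d.
D_c = (k_1/k_a) L₀ e^(−k_1 t_c) = (0.292/2.08) × 43.9 × e^(−0.292×0.9227) = 0.1404 × 43.9 × 0.7638 = 4.707 mg/L.
x_c = v t_c = 0.802 m/s × 0.9227 d × 86400 s/d = 63940 m ≈ 63.9 km.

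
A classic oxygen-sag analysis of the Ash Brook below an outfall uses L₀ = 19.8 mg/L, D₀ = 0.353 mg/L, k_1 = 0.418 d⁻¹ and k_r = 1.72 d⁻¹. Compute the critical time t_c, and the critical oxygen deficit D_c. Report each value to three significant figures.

At the critical point dD/dt = 0, so k_1 L₀ e^(−k_1 t) = k_r D. Substituting D(t) from the Streeter–Phelps equation and solving for t gives
t_c = ln[(k_r/k_1)(1 − D₀(k_r−k_1)/(k_1 L₀))] / (k_r−k_1).
Here k_r−k_1 = 1.302 d⁻¹ and 1 − D₀(k_r−k_1)/(k_1 L₀) = 1 − 0.353×1.302/(0.418×19.8) = 0.9445, so
t_c = ln(4.115 × 0.9445) / 1.302 = 1.357 / 1.302 = 1.043 d.
D_c = (k_1/k_r) L₀ e^(−k_1 t_c) = (0.418/1.72) × 19.8 × e^(−0.418×1.043) = 0.2430 × 19.8 × 0.6467 = 3.112 mg/L.

t_c ≈ 1.04 d; D_c ≈ 3.11 mg/L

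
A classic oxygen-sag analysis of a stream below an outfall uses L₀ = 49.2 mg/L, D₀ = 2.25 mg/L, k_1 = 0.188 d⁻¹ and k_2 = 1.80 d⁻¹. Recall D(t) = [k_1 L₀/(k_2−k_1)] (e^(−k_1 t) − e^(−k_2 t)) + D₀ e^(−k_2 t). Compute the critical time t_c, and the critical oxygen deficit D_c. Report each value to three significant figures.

At the critical point dD/dt = 0, so k_1 L₀ e^(−k_1 t) = k_2 D. Substituting D(t) from the Streeter–Phelps equation and solving for t gives
t_c = ln[(k_2/k_1)(1 − D₀(k_2−k_1)/(k_1 L₀))] / (k_2−k_1).
Here k_2−k_1 = 1.612 d⁻¹ and 1 − D₀(k_2−k_1)/(k_1 L₀) = 1 − 2.25×1.612/(0.188×49.2) = 0.6079, so
t_c = ln(9.574 × 0.6079) / 1.612 = 1.761 / 1.612 = 1.093 d.
D_c = (k_1/k_2) L₀ e^(−k_1 t_c) = (0.188/1.80) × 49.2 × e^(−0.188×1.093) = 0.1044 × 49.2 × 0.8143 = 4.184 mg/L.

t_c ≈ 1.09 d; D_c ≈ 4.18 mg/L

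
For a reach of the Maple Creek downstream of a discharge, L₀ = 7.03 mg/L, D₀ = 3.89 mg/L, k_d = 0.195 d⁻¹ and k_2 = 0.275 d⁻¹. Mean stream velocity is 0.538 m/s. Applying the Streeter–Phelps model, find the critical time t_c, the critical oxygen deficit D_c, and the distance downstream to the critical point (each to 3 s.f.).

t_c = [1/(k_2−k_d)] ln[(k_2/k_d)(1 − D₀(k_2−k_d)/(k_d L₀))]
= [1/(0.275−0.195)] ln[(0.275/0.195)(1 − 3.89×0.08000/(0.195×7.03))]
= (1/0.08000) ln[1.410 × 0.7730] = 12.50 × ln(1.090) = 12.50 × 0.08628 = 1.078 d.
D_c = (k_d/k_2) L₀ e^(−k_d t_c) = (0.195/0.275) × 7.03 × e^(−0.195×1.078) = 0.7091 × 7.03 × 0.8103 = 4.039 mg/L.
x_c = v t_c = 0.538 m/s × 1.078 d × 86400 s/d = 50130 m ≈ 50.1 km.

t_c ≈ 1.08 d; D_c ≈ 4.04 mg/L; x_c ≈ 50.1 km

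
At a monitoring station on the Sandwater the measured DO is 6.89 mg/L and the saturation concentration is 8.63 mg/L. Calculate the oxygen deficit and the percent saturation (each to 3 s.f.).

D = C_s − C = 8.63 − 6.89 = 1.74 mg/L.
% saturation = 6.89/8.63 × 100 = 79.8 %.

D ≈ 1.74 mg/L; 79.8 % saturation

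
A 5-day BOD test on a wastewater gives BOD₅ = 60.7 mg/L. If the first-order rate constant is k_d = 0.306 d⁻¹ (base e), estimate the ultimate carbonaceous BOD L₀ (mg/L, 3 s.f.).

BOD₅ = L₀(1 − e^(−5k_d)) ⇒ L₀ = BOD₅ / (1 − e^(−5×0.306))
= 60.7 / (1 − 0.2165) = 60.7 / 0.7835 = 77.48 mg/L.

L₀ ≈ 77.5 mg/L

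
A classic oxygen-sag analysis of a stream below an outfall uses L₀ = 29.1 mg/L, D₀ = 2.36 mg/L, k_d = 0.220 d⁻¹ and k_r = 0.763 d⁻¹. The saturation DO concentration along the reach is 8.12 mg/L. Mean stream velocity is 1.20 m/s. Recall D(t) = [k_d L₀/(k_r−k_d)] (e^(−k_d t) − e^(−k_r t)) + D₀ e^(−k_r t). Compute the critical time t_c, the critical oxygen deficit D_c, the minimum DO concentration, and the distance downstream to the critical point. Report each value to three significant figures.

t_c = [1/(k_r−k_d)] ln[(k_r/k_d)(1 − D₀(k_r−k_d)/(k_d L₀))]
= [1/(0.763−0.220)] ln[(0.763/0.220)(1 − 2.36×0.5430/(0.220×29.1))]
= (1/0.5430) ln[3.468 × 0.7998] = 1.842 × ln(2.774) = 1.842 × 1.020 = 1.879 d.
L(t_c) = L₀ e^(−k_d t_c) = 29.1 × 0.6614 = 19.25 mg/L, and at the critical point k_r D_c = k_d L, so D_c = (0.220/0.763) × 19.25 = 5.550 mg/L.
Minimum DO = C_s − D_c = 8.12 − 5.550 = 2.570 mg/L.
x_c = v t_c = 1.20 m/s × 1.879 d × 86400 s/d = 194800 m ≈ 195 km.

t_c ≈ 1.88 d; D_c ≈ 5.55 mg/L; min DO ≈ 2.57 mg/L; x_c ≈ 195 km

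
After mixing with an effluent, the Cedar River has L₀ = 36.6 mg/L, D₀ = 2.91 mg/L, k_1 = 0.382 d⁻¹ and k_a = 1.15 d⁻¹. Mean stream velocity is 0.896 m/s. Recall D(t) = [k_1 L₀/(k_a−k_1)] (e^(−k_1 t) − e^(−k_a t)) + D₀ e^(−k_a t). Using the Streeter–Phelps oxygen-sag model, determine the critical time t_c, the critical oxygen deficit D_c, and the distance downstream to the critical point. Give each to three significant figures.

With k_a/k_1 = 3.010 and 1 − D₀(k_a−k_1)/(k_1 L₀) = 0.8402,
t_c = ln(3.010 × 0.8402) / (1.15 − 0.382) = ln(2.529) / 0.7680 = 0.9279/0.7680 = 1.208 d.
L(t_c) = L₀ e^(−k_1 t_c) = 36.6 × 0.6303 = 23.07 mg/L, and at the critical point k_a D_c = k_1 L, so D_c = (0.382/1.15) × 23.07 = 7.663 mg/L.
x_c = v t_c = 0.896 m/s × 1.208 d × 86400 s/d = 93530 m ≈ 93.5 km.

t_c ≈ 1.21 d; D_c ≈ 7.66 mg/L; x_c ≈ 93.5 km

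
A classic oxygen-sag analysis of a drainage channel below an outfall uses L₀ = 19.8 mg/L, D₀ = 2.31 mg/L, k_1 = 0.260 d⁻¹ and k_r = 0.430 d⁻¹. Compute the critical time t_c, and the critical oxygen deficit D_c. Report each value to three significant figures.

t_c ≈ 2.49 d; D_c ≈ 6.26 mg/L

t_c = [1/(k_r−k_1)] ln[(k_r/k_1)(1 − D₀(k_r−k_1)/(k_1 L₀))]
= [1/(0.430−0.260)] ln[(0.430/0.260)(1 − 2.31×0.1700/(0.260×19.8))]
= (1/0.1700) ln[1.654 × 0.9237] = 5.882 × ln(1.528) = 5.882 × 0.4238 = 2.493 d.
D_c = (k_1/k_r) L₀ e^(−k_1 t_c) = (0.260/0.430) × 19.8 × e^(−0.260×2.493) = 0.6047 × 19.8 × 0.5230 = 6.262 mg/L.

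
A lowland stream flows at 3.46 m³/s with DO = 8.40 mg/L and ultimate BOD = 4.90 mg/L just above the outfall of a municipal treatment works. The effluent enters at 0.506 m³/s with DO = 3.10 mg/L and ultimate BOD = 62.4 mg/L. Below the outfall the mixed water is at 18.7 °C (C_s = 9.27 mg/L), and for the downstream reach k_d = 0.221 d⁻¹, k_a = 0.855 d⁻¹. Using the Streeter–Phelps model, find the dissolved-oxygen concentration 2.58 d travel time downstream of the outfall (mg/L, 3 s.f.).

Mixed DO = (3.46×8.40 + 0.506×3.10)/(3.46+0.506) = 30.63/3.966 = 7.724 mg/L.
Mixed L₀ = (3.46×4.90 + 0.506×62.4)/(3.966) = 48.53/3.966 = 12.24 mg/L.
Initial deficit D₀ = C_s − DO₀ = 9.27 − 7.724 = 1.546 mg/L.
D(2.58) = [0.221×12.24/(0.855−0.221)](e^(−0.221×2.58) − e^(−0.855×2.58)) + 1.546 e^(−0.855×2.58)
= 4.265 × (0.5654 − 0.1102) + 1.546 × 0.1102 = 2.112 mg/L.
DO = 9.27 − 2.112 = 7.158 mg/L.

DO ≈ 7.16 mg/L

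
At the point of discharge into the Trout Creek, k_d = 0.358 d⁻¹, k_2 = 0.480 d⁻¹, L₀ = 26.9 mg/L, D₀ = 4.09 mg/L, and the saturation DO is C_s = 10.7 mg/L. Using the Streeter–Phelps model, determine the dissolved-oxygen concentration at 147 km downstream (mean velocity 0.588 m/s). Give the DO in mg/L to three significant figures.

Travel time t = x/v = 147 km / (0.588 m/s) = 147000 m / 0.588 m/s = 250000 s = 2.894 d.
k_d L₀/(k_2−k_d) = 0.358×26.9/(0.480−0.358) = 9.630/0.1220 = 78.94 mg/L.
e^(−k_d t) = e^(−0.358×2.894) = 0.3549; e^(−k_2 t) = e^(−0.480×2.894) = 0.2494.
D = 78.94 × (0.3549 − 0.2494) + 4.09 × 0.2494 = 8.333 + 1.020 = 9.352 mg/L.
DO = C_s − D = 10.7 − 9.352 = 1.348 mg/L.

DO ≈ 1.35 mg/L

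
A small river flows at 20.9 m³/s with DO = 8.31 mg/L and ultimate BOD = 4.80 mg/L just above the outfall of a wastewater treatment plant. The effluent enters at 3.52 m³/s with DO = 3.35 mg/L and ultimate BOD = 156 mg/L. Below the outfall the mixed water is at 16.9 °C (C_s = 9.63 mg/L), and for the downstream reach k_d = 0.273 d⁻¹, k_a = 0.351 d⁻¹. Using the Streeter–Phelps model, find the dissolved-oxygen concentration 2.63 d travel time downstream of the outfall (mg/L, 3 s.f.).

DO ≈ 0.402 mg/L

Mixed DO = (20.9×8.31 + 3.52×3.35)/(20.9+3.52) = 185.5/24.42 = 7.595 mg/L.
Mixed L₀ = (20.9×4.80 + 3.52×156)/(24.42) = 649.4/24.42 = 26.59 mg/L.
Initial deficit D₀ = C_s − DO₀ = 9.63 − 7.595 = 2.035 mg/L.
D(2.63) = [0.273×26.59/(0.351−0.273)](e^(−0.273×2.63) − e^(−0.351×2.63)) + 2.035 e^(−0.351×2.63)
= 93.08 × (0.4877 − 0.3973) + 2.035 × 0.3973 = 9.228 mg/L.
DO = 9.63 − 9.228 = 0.4016 mg/L.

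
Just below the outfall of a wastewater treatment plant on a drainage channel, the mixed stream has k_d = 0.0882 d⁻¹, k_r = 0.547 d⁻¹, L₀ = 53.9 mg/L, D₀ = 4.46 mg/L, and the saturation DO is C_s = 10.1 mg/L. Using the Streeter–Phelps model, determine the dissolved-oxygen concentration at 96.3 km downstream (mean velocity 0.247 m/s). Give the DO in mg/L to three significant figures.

DO ≈ 3.64 mg/L

Travel time t = x/v = 96.3 km / (0.247 m/s) = 96300 m / 0.247 m/s = 389900 s = 4.512 d.
k_d L₀/(k_r−k_d) = 0.0882×53.9/(0.547−0.0882) = 4.754/0.4588 = 10.36 mg/L.
e^(−k_d t) = e^(−0.0882×4.512) = 0.6717; e^(−k_r t) = e^(−0.547×4.512) = 0.08473.
D = 10.36 × (0.6717 − 0.08473) + 4.46 × 0.08473 = 6.082 + 0.3779 = 6.460 mg/L.
DO = C_s − D = 10.1 − 6.460 = 3.640 mg/L.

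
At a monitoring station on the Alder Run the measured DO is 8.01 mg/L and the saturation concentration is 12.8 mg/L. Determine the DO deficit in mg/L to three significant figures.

D ≈ 4.79 mg/L

D = C_s − C = 12.8 − 8.01 = 4.79 mg/L.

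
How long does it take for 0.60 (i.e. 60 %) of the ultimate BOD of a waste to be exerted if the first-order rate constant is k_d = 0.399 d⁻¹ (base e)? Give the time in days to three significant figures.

t ≈ 2.30 d

y/L₀ = 1 − e^(−k_d t) = 0.60 ⇒ e^(−k_d t) = 0.400
t = −ln(0.400) / 0.399 = 0.9163 / 0.399 = 2.296 d.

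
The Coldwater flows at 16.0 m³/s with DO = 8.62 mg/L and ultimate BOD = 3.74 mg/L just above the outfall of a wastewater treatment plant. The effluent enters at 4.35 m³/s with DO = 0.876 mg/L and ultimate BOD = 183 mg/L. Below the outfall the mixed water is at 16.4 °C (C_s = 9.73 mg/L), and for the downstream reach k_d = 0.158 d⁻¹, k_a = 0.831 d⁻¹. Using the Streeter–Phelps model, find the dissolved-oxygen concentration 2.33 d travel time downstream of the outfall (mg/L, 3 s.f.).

DO ≈ 3.92 mg/L

Mixed DO = (16.0×8.62 + 4.35×0.876)/(16.0+4.35) = 141.7/20.35 = 6.965 mg/L.
Mixed L₀ = (16.0×3.74 + 4.35×183)/(20.35) = 855.9/20.35 = 42.06 mg/L.
Initial deficit D₀ = C_s − DO₀ = 9.73 − 6.965 = 2.765 mg/L.
D(2.33) = [0.158×42.06/(0.831−0.158)](e^(−0.158×2.33) − e^(−0.831×2.33)) + 2.765 e^(−0.831×2.33)
= 9.874 × (0.6920 − 0.1442) + 2.765 × 0.1442 = 5.808 mg/L.
DO = 9.73 − 5.808 = 3.922 mg/L.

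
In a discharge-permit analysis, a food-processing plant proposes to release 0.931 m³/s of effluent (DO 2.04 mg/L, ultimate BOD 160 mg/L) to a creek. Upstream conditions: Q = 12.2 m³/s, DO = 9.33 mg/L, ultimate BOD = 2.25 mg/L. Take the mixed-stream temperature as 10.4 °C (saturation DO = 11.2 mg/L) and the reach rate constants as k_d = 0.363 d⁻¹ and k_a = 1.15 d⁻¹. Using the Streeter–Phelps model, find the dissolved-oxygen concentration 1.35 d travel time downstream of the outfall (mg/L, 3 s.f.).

Mixed DO = (12.2×9.33 + 0.931×2.04)/(12.2+0.931) = 115.7/13.13 = 8.813 mg/L.
Mixed L₀ = (12.2×2.25 + 0.931×160)/(13.13) = 176.4/13.13 = 13.43 mg/L.
Initial deficit D₀ = C_s − DO₀ = 11.2 − 8.813 = 2.387 mg/L.
D(1.35) = [0.363×13.43/(1.15−0.363)](e^(−0.363×1.35) − e^(−1.15×1.35)) + 2.387 e^(−1.15×1.35)
= 6.197 × (0.6126 − 0.2117) + 2.387 × 0.2117 = 2.989 mg/L.
DO = 11.2 − 2.989 = 8.211 mg/L.

DO ≈ 8.21 mg/L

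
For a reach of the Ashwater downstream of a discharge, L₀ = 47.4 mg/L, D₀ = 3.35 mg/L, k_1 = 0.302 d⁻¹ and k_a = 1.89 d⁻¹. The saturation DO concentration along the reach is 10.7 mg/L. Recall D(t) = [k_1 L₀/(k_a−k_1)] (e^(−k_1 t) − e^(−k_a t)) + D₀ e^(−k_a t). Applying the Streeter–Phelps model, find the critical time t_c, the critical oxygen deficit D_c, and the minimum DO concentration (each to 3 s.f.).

t_c ≈ 0.862 d; D_c ≈ 5.84 mg/L; min DO ≈ 4.86 mg/L

t_c = [1/(k_a−k_1)] ln[(k_a/k_1)(1 − D₀(k_a−k_1)/(k_1 L₀))]
= [1/(1.89−0.302)] ln[(1.89/0.302)(1 − 3.35×1.588/(0.302×47.4))]
= (1/1.588) ln[6.258 × 0.6284] = 0.6297 × ln(3.933) = 0.6297 × 1.369 = 0.8623 d.
L(t_c) = L₀ e^(−k_1 t_c) = 47.4 × 0.7707 = 36.53 mg/L, and at the critical point k_a D_c = k_1 L, so D_c = (0.302/1.89) × 36.53 = 5.838 mg/L.
Minimum DO = C_s − D_c = 10.7 − 5.838 = 4.862 mg/L.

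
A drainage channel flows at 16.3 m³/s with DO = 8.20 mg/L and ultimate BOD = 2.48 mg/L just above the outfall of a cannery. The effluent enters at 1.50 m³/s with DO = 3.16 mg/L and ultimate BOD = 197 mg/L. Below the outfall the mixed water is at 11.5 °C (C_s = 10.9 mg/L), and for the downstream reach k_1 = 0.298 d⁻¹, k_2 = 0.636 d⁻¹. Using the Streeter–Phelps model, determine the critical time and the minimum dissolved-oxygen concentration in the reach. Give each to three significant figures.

t_c ≈ 1.63 d; minimum DO ≈ 5.46 mg/L

Mixed DO = (16.3×8.20 + 1.50×3.16)/(16.3+1.50) = 138.4/17.80 = 7.775 mg/L.
Mixed L₀ = (16.3×2.48 + 1.50×197)/(17.80) = 335.9/17.80 = 18.87 mg/L.
Initial deficit D₀ = C_s − DO₀ = 10.9 − 7.775 = 3.125 mg/L.
t_c = (1/0.3380) ln[(0.636/0.298)(1 − 3.125×0.3380/(0.298×18.87))] = 2.959 × ln(1.733) = 1.628 d.
D_c = (0.298/0.636) × 18.87 × e^(−0.298×1.628) = 0.4686 × 18.87 × 0.6157 = 5.444 mg/L.
Minimum DO = 10.9 − 5.444 = 5.456 mg/L.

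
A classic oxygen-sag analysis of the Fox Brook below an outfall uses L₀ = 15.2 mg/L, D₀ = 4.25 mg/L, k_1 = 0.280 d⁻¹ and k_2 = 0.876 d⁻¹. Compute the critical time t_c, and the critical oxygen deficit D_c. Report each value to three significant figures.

At the critical point dD/dt = 0, so k_1 L₀ e^(−k_1 t) = k_2 D. Substituting D(t) from the Streeter–Phelps equation and solving for t gives
t_c = ln[(k_2/k_1)(1 − D₀(k_2−k_1)/(k_1 L₀))] / (k_2−k_1).
Here k_2−k_1 = 0.5960 d⁻¹ and 1 − D₀(k_2−k_1)/(k_1 L₀) = 1 − 4.25×0.5960/(0.280×15.2) = 0.4048, so
t_c = ln(3.129 × 0.4048) / 0.5960 = 0.2363 / 0.5960 = 0.3965 d.
D_c = (k_1/k_2) L₀ e^(−k_1 t_c) = (0.280/0.876) × 15.2 × e^(−0.280×0.3965) = 0.3196 × 15.2 × 0.8949 = 4.348 mg/L.

t_c ≈ 0.396 d; D_c ≈ 4.35 mg/L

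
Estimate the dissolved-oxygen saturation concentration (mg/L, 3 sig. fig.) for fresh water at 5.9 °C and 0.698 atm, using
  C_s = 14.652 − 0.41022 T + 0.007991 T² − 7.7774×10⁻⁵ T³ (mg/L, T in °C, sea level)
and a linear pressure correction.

At sea level: C_s = 14.652 − 0.41022×5.9 + 0.007991×5.9² − 7.7774×10⁻⁵×5.9³ = 12.49 mg/L.
Pressure correction: C_s' = 12.49 × 0.698 = 8.721 mg/L.

C_s ≈ 8.72 mg/L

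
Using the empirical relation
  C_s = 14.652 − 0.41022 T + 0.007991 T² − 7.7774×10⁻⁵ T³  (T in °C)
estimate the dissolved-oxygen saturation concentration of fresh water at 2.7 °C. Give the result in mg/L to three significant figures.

C_s = 14.652 − 0.41022×2.7 + 0.007991×2.7² − 7.7774×10⁻⁵×2.7³ = 13.60 mg/L.

C_s ≈ 13.6 mg/L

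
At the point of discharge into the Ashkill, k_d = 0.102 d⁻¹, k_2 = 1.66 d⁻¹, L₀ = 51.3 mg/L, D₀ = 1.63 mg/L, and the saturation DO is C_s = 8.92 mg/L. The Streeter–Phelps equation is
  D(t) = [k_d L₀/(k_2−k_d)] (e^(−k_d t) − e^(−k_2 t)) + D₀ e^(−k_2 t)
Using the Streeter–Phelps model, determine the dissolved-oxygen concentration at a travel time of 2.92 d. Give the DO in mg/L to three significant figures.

k_d L₀/(k_2−k_d) = 0.102×51.3/(1.66−0.102) = 5.233/1.558 = 3.359 mg/L.
e^(−k_d t) = e^(−0.102×2.920) = 0.7424; e^(−k_2 t) = e^(−1.66×2.920) = 0.007850.
D = 3.359 × (0.7424 − 0.007850) + 1.63 × 0.007850 = 2.467 + 0.01280 = 2.480 mg/L.
DO = C_s − D = 8.92 − 2.480 = 6.440 mg/L.

DO ≈ 6.44 mg/L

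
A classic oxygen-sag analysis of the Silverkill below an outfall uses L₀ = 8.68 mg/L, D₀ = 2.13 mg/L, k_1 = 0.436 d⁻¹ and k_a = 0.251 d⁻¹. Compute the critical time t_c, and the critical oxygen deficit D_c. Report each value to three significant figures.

With k_a/k_1 = 0.5757 and 1 − D₀(k_a−k_1)/(k_1 L₀) = 1.104,
t_c = ln(0.5757 × 1.104) / (0.251 − 0.436) = ln(0.6356) / -0.1850 = -0.4531/-0.1850 = 2.449 d.
D_c = (k_1/k_a) L₀ e^(−k_1 t_c) = (0.436/0.251) × 8.68 × e^(−0.436×2.449) = 1.737 × 8.68 × 0.3437 = 5.182 mg/L.

t_c ≈ 2.45 d; D_c ≈ 5.18 mg/L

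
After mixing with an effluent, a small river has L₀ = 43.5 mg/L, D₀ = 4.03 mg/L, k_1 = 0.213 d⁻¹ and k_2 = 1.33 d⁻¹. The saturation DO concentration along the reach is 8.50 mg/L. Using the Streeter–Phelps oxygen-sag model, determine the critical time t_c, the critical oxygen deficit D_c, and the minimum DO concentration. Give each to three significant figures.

t_c = [1/(k_2−k_1)] ln[(k_2/k_1)(1 − D₀(k_2−k_1)/(k_1 L₀))]
= [1/(1.33−0.213)] ln[(1.33/0.213)(1 − 4.03×1.117/(0.213×43.5))]
= (1/1.117) ln[6.244 × 0.5142] = 0.8953 × ln(3.211) = 0.8953 × 1.166 = 1.044 d.
D_c = (k_1/k_2) L₀ e^(−k_1 t_c) = (0.213/1.33) × 43.5 × e^(−0.213×1.044) = 0.1602 × 43.5 × 0.8006 = 5.577 mg/L.
Minimum DO = C_s − D_c = 8.50 − 5.577 = 2.923 mg/L.

t_c ≈ 1.04 d; D_c ≈ 5.58 mg/L; min DO ≈ 2.92 mg/L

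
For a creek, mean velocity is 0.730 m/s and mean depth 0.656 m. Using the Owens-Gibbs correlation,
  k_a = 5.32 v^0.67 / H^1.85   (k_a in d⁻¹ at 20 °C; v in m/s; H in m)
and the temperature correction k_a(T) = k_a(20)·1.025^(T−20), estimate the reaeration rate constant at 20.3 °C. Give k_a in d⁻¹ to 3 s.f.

k_a(20) = 5.32 × 0.730^0.67 / 0.656^1.85 = 5.32 × 0.8099 / 0.4584 = 9.399 d⁻¹.
k_a(20.3) = 9.399 × 1.025^(20.3−20) = 9.399 × 1.007 = 9.469 d⁻¹.

k_a ≈ 9.47 d⁻¹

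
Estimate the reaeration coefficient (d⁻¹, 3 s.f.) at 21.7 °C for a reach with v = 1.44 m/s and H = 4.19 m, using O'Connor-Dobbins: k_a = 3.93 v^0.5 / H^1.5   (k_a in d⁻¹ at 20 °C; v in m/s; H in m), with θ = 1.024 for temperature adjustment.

k_a ≈ 0.572 d⁻¹

k_a(20) = 3.93 × 1.44^0.5 / 4.19^1.5 = 3.93 × 1.200 / 8.577 = 0.5499 d⁻¹.
k_a(21.7) = 0.5499 × 1.024^(21.7−20) = 0.5499 × 1.041 = 0.5725 d⁻¹.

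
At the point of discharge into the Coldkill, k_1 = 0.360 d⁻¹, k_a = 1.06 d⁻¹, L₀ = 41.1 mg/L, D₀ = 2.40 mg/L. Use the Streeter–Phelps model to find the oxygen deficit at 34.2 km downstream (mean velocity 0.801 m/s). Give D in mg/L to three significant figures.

Travel time t = x/v = 34.2 km / (0.801 m/s) = 34200 m / 0.801 m/s = 42700 s = 0.4942 d.
k_1 L₀/(k_a−k_1) = 0.360×41.1/(1.06−0.360) = 14.80/0.7000 = 21.14 mg/L.
e^(−k_1 t) = e^(−0.360×0.4942) = 0.8370; e^(−k_a t) = e^(−1.06×0.4942) = 0.5923.
D = 21.14 × (0.8370 − 0.5923) + 2.40 × 0.5923 = 5.174 + 1.421 = 6.595 mg/L.

D ≈ 6.60 mg/L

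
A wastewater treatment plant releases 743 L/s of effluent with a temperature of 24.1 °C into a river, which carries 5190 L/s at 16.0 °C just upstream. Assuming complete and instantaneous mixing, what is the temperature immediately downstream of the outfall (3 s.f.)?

17.0 °C

Flow-weighted mixing: C = (Q_r C_r + Q_w C_w)/(Q_r + Q_w)
= (5190×16.0 + 743×24.1)/(5190 + 743) = 100900/5933 = 17.01 °C.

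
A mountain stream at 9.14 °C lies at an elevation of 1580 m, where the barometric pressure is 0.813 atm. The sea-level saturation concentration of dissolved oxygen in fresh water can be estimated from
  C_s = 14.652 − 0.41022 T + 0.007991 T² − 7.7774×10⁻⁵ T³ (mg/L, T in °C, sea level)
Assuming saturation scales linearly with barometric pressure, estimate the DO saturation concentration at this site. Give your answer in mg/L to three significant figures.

At sea level: C_s = 14.652 − 0.41022×9.14 + 0.007991×9.14² − 7.7774×10⁻⁵×9.14³ = 11.51 mg/L.
Pressure correction: C_s' = 11.51 × 0.813 = 9.358 mg/L.

C_s ≈ 9.36 mg/L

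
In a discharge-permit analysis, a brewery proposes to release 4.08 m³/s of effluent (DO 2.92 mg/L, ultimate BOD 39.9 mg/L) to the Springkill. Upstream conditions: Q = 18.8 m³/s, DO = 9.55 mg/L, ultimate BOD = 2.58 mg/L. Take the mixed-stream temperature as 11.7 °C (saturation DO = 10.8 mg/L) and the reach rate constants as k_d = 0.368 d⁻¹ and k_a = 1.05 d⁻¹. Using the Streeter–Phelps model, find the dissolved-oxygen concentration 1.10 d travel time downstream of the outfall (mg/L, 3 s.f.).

Mixed DO = (18.8×9.55 + 4.08×2.92)/(18.8+4.08) = 191.5/22.88 = 8.368 mg/L.
Mixed L₀ = (18.8×2.58 + 4.08×39.9)/(22.88) = 211.3/22.88 = 9.235 mg/L.
Initial deficit D₀ = C_s − DO₀ = 10.8 − 8.368 = 2.432 mg/L.
D(1.10) = [0.368×9.235/(1.05−0.368)](e^(−0.368×1.10) − e^(−1.05×1.10)) + 2.432 e^(−1.05×1.10)
= 4.983 × (0.6671 − 0.3151) + 2.432 × 0.3151 = 2.521 mg/L.
DO = 10.8 − 2.521 = 8.279 mg/L.

DO ≈ 8.28 mg/L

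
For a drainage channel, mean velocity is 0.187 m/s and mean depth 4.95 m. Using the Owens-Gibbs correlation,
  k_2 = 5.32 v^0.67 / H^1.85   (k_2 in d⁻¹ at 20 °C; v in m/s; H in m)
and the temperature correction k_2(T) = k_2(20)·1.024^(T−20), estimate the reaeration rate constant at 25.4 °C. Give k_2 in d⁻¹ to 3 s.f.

k_2(20) = 5.32 × 0.187^0.67 / 4.95^1.85 = 5.32 × 0.3252 / 19.28 = 0.08975 d⁻¹.
k_2(25.4) = 0.08975 × 1.024^(25.4−20) = 0.08975 × 1.137 = 0.1020 d⁻¹.

k_2 ≈ 0.102 d⁻¹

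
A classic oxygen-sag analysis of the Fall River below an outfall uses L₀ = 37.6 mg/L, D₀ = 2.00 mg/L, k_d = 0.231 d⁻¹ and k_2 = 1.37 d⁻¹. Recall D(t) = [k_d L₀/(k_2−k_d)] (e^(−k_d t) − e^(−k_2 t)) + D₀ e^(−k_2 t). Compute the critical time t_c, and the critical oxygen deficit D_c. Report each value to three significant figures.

t_c = [1/(k_2−k_d)] ln[(k_2/k_d)(1 − D₀(k_2−k_d)/(k_d L₀))]
= [1/(1.37−0.231)] ln[(1.37/0.231)(1 − 2.00×1.139/(0.231×37.6))]
= (1/1.139) ln[5.931 × 0.7377] = 0.8780 × ln(4.375) = 0.8780 × 1.476 = 1.296 d.
D_c = (k_d/k_2) L₀ e^(−k_d t_c) = (0.231/1.37) × 37.6 × e^(−0.231×1.296) = 0.1686 × 37.6 × 0.7413 = 4.700 mg/L.

t_c ≈ 1.30 d; D_c ≈ 4.70 mg/L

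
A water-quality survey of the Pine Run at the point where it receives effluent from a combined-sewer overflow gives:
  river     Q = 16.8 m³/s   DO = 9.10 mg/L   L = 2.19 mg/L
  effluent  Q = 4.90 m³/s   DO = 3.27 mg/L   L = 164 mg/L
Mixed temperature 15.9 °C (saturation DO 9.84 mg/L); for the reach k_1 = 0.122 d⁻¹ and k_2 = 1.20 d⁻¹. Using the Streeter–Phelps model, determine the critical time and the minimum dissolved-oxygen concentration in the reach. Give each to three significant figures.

Mixed DO = (16.8×9.10 + 4.90×3.27)/(16.8+4.90) = 168.9/21.70 = 7.784 mg/L.
Mixed L₀ = (16.8×2.19 + 4.90×164)/(21.70) = 840.4/21.70 = 38.73 mg/L.
Initial deficit D₀ = C_s − DO₀ = 9.84 − 7.784 = 2.056 mg/L.
t_c = (1/1.078) ln[(1.20/0.122)(1 − 2.056×1.078/(0.122×38.73))] = 0.9276 × ln(5.221) = 1.533 d.
D_c = (0.122/1.20) × 38.73 × e^(−0.122×1.533) = 0.1017 × 38.73 × 0.8294 = 3.266 mg/L.
Minimum DO = 9.84 − 3.266 = 6.574 mg/L.

t_c ≈ 1.53 d; minimum DO ≈ 6.57 mg/L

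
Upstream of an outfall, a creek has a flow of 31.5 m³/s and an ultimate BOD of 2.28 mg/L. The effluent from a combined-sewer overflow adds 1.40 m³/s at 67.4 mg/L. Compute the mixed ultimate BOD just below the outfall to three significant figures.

Flow-weighted mixing: C = (Q_r C_r + Q_w C_w)/(Q_r + Q_w)
= (31.5×2.28 + 1.40×67.4)/(31.5 + 1.40) = 166.2/32.90 = 5.051 mg/L.

5.05 mg/L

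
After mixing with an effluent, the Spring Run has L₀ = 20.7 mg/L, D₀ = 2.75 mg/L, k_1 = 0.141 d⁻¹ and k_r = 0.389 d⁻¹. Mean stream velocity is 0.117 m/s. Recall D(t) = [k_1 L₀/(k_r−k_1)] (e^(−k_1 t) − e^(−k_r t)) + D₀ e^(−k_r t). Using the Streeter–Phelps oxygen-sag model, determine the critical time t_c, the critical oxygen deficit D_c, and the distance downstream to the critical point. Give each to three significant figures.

t_c = [1/(k_r−k_1)] ln[(k_r/k_1)(1 − D₀(k_r−k_1)/(k_1 L₀))]
= [1/(0.389−0.141)] ln[(0.389/0.141)(1 − 2.75×0.2480/(0.141×20.7))]
= (1/0.2480) ln[2.759 × 0.7663] = 4.032 × ln(2.114) = 4.032 × 0.7487 = 3.019 d.
L(t_c) = L₀ e^(−k_1 t_c) = 20.7 × 0.6533 = 13.52 mg/L, and at the critical point k_r D_c = k_1 L, so D_c = (0.141/0.389) × 13.52 = 4.902 mg/L.
x_c = v t_c = 0.117 m/s × 3.019 d × 86400 s/d = 30520 m ≈ 30.5 km.

t_c ≈ 3.02 d; D_c ≈ 4.90 mg/L; x_c ≈ 30.5 km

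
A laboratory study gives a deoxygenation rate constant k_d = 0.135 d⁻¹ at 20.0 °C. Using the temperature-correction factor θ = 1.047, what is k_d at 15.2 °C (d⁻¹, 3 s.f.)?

k_d ≈ 0.108 d⁻¹

k_d(T₂) = k_d(T₁) · θ^(T₂−T₁) = 0.135 × 1.047^(15.2−20.0)
= 0.135 × 1.047^-4.80 = 0.135 × 0.8022 = 0.1083 d⁻¹.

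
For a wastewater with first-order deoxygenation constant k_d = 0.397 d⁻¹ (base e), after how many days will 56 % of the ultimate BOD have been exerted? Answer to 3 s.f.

y/L₀ = 1 − e^(−k_d t) = 0.56 ⇒ e^(−k_d t) = 0.440
t = −ln(0.440) / 0.397 = 0.8210 / 0.397 = 2.068 d.

t ≈ 2.07 d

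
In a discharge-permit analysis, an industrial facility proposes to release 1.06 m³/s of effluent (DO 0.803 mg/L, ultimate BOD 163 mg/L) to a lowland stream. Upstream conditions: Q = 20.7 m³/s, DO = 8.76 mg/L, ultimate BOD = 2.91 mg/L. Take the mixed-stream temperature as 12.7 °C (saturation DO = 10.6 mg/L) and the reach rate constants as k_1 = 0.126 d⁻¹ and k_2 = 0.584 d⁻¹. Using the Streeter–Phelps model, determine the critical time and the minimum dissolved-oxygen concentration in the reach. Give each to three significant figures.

Mixed DO = (20.7×8.76 + 1.06×0.803)/(20.7+1.06) = 182.2/21.76 = 8.372 mg/L.
Mixed L₀ = (20.7×2.91 + 1.06×163)/(21.76) = 233.0/21.76 = 10.71 mg/L.
Initial deficit D₀ = C_s − DO₀ = 10.6 − 8.372 = 2.228 mg/L.
t_c = (1/0.4580) ln[(0.584/0.126)(1 − 2.228×0.4580/(0.126×10.71))] = 2.183 × ln(1.130) = 0.2673 d.
D_c = (0.126/0.584) × 10.71 × e^(−0.126×0.2673) = 0.2158 × 10.71 × 0.9669 = 2.234 mg/L.
Minimum DO = 10.6 − 2.234 = 8.366 mg/L.

t_c ≈ 0.267 d; minimum DO ≈ 8.37 mg/L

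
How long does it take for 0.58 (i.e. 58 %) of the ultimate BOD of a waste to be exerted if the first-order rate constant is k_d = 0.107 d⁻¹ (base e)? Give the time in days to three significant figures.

t ≈ 8.11 d

y/L₀ = 1 − e^(−k_d t) = 0.58 ⇒ e^(−k_d t) = 0.420
t = −ln(0.420) / 0.107 = 0.8675 / 0.107 = 8.107 d.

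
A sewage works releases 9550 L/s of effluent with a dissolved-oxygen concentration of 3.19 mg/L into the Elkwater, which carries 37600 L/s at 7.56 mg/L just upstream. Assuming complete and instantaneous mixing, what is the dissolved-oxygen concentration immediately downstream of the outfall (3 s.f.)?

6.67 mg/L

Flow-weighted mixing: C = (Q_r C_r + Q_w C_w)/(Q_r + Q_w)
= (37600×7.56 + 9550×3.19)/(37600 + 9550) = 314700/47150 = 6.675 mg/L.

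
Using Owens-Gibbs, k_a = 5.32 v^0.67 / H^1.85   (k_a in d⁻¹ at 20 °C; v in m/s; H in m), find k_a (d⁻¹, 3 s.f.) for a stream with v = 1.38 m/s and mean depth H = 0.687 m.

k_a = 5.32 × 1.38^0.67 / 0.687^1.85 = 5.32 × 1.241 / 0.4993 = 13.22 d⁻¹.

k_a ≈ 13.2 d⁻¹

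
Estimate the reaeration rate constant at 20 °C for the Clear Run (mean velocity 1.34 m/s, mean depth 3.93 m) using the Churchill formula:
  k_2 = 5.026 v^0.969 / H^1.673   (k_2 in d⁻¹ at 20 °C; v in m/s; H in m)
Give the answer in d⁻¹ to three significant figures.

k_2 ≈ 0.676 d⁻¹

k_2 = 5.026 × 1.34^0.969 / 3.93^1.673 = 5.026 × 1.328 / 9.872 = 0.6760 d⁻¹.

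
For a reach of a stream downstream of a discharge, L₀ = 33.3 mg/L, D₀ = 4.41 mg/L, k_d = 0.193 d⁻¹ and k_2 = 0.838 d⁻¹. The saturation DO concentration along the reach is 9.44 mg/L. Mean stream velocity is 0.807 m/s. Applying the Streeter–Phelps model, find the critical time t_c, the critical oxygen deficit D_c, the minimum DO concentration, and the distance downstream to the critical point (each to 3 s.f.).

t_c ≈ 1.37 d; D_c ≈ 5.89 mg/L; min DO ≈ 3.55 mg/L; x_c ≈ 95.5 km

At the critical point dD/dt = 0, so k_d L₀ e^(−k_d t) = k_2 D. Substituting D(t) from the Streeter–Phelps equation and solving for t gives
t_c = ln[(k_2/k_d)(1 − D₀(k_2−k_d)/(k_d L₀))] / (k_2−k_d).
Here k_2−k_d = 0.6450 d⁻¹ and 1 − D₀(k_2−k_d)/(k_d L₀) = 1 − 4.41×0.6450/(0.193×33.3) = 0.5574, so
t_c = ln(4.342 × 0.5574) / 0.6450 = 0.8839 / 0.6450 = 1.370 d.
D_c = (k_d/k_2) L₀ e^(−k_d t_c) = (0.193/0.838) × 33.3 × e^(−0.193×1.370) = 0.2303 × 33.3 × 0.7676 = 5.887 mg/L.
Minimum DO = C_s − D_c = 9.44 − 5.887 = 3.553 mg/L.
x_c = v t_c = 0.807 m/s × 1.370 d × 86400 s/d = 95550 m ≈ 95.5 km.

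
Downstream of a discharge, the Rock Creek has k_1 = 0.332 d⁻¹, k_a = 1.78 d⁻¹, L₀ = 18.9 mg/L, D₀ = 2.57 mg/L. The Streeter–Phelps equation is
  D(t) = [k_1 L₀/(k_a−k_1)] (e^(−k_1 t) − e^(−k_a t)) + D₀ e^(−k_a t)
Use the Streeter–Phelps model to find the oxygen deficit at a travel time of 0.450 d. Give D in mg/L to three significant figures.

k_1 L₀/(k_a−k_1) = 0.332×18.9/(1.78−0.332) = 6.275/1.448 = 4.333 mg/L.
e^(−k_1 t) = e^(−0.332×0.4500) = 0.8612; e^(−k_a t) = e^(−1.78×0.4500) = 0.4489.
D = 4.333 × (0.8612 − 0.4489) + 2.57 × 0.4489 = 1.787 + 1.154 = 2.940 mg/L.

D ≈ 2.94 mg/L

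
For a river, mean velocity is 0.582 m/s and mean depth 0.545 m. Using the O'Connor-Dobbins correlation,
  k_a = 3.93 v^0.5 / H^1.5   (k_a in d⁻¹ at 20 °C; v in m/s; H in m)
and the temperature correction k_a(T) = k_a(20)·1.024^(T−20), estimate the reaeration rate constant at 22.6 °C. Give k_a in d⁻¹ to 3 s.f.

k_a(20) = 3.93 × 0.582^0.5 / 0.545^1.5 = 3.93 × 0.7629 / 0.4023 = 7.452 d⁻¹.
k_a(22.6) = 7.452 × 1.024^(22.6−20) = 7.452 × 1.064 = 7.926 d⁻¹.

k_a ≈ 7.93 d⁻¹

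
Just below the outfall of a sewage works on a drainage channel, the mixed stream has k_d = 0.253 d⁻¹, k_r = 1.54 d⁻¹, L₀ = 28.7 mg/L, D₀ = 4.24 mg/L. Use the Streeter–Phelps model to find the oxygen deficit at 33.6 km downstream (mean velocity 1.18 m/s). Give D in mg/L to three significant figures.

Travel time t = x/v = 33.6 km / (1.18 m/s) = 33600 m / 1.18 m/s = 28470 s = 0.3296 d.
k_d L₀/(k_r−k_d) = 0.253×28.7/(1.54−0.253) = 7.261/1.287 = 5.642 mg/L.
e^(−k_d t) = e^(−0.253×0.3296) = 0.9200; e^(−k_r t) = e^(−1.54×0.3296) = 0.6020.
D = 5.642 × (0.9200 − 0.6020) + 4.24 × 0.6020 = 1.794 + 2.552 = 4.347 mg/L.

D ≈ 4.35 mg/L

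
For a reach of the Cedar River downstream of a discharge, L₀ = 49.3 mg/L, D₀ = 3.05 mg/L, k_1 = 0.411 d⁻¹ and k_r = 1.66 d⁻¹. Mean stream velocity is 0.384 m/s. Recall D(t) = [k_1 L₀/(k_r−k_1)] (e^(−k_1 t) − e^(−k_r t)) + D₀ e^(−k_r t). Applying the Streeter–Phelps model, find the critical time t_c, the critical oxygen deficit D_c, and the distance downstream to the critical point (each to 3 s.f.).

With k_r/k_1 = 4.039 and 1 − D₀(k_r−k_1)/(k_1 L₀) = 0.8120,
t_c = ln(4.039 × 0.8120) / (1.66 − 0.411) = ln(3.280) / 1.249 = 1.188/1.249 = 0.9509 d.
D_c = (k_1/k_r) L₀ e^(−k_1 t_c) = (0.411/1.66) × 49.3 × e^(−0.411×0.9509) = 0.2476 × 49.3 × 0.6765 = 8.257 mg/L.
x_c = v t_c = 0.384 m/s × 0.9509 d × 86400 s/d = 31550 m ≈ 31.5 km.

t_c ≈ 0.951 d; D_c ≈ 8.26 mg/L; x_c ≈ 31.5 km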